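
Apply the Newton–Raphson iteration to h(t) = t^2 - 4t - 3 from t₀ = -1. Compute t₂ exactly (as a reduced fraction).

-31/48

h'(t) = 2t - 4.
h(-1) = 2, h'(-1) = -6, so t₁ = (-1) - 2/(-6) = -2/3.
h(-2/3) = 1/9, h'(-2/3) = -16/3, so t₂ = (-2/3) - (1/9)/(-16/3) = -31/48.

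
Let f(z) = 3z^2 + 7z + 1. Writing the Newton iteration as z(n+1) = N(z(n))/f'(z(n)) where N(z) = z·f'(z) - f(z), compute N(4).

f'(z) = 6z + 7.
N(z) = z·f'(z) - f(z) = z·(6z + 7) - (3z^2 + 7z + 1) = 3z^2 - 1.
N(4) = 47.

47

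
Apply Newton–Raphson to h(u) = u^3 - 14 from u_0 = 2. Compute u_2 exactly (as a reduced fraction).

h'(u) = 3u^2.
h(2) = -6, h'(2) = 12, so u_1 = 2 - (-6)/12 = 5/2.
h(5/2) = 13/8, h'(5/2) = 75/4, so u_2 = (5/2) - (13/8)/(75/4) = 181/75.

181/75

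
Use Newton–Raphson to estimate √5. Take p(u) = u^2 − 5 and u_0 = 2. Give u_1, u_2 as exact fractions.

p'(u) = 2u.
p(2) = −1, p'(2) = 4, so u_1 = 2 − (−1)/4 = 9/4.
p(9/4) = 1/16, p'(9/4) = 9/2, so u_2 = (9/4) − (1/16)/(9/2) = 161/72.

u_1 = 9/4, u_2 = 161/72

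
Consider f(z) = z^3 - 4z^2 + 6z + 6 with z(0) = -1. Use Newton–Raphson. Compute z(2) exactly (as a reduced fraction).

f'(z) = 3z^2 - 8z + 6.
f(-1) = -5, f'(-1) = 17, so z(1) = (-1) - (-5)/17 = -12/17.
f(-12/17) = -2850/4913, f'(-12/17) = 3798/289, so z(2) = (-12/17) - (-2850/4913)/(3798/289) = -7121/10761.

-7121/10761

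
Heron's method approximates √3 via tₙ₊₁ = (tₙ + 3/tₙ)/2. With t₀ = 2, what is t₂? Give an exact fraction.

97/56

t₁ = (2 + 3/2)/2 = 7/4.
t₂ = (7/4 + 3/(7/4))/2 = 97/56.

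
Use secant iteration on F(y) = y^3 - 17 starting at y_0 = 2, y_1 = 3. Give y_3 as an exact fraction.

20801/8137

F(2) = -9, F(3) = 10. y_2 = 3 - 10·(3 - 2)/(10 - (-9)) = 47/19.
F(3) = 10, F(47/19) = -12780/6859. y_3 = (47/19) - (-12780/6859)·((47/19) - 3)/((-12780/6859) - 10) = 20801/8137.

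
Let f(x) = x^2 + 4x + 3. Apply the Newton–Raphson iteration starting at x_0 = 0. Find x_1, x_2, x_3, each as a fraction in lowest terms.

x_1 = −3/4, x_2 = −39/40, x_3 = −3279/3280

f'(x) = 2x + 4.
f(0) = 3, f'(0) = 4, so x_1 = 0 − 3/4 = −3/4.
f(−3/4) = 9/16, f'(−3/4) = 5/2, so x_2 = (−3/4) − (9/16)/(5/2) = −39/40.
f(−39/40) = 81/1600, f'(−39/40) = 41/20, so x_3 = (−39/40) − (81/1600)/(41/20) = −3279/3280.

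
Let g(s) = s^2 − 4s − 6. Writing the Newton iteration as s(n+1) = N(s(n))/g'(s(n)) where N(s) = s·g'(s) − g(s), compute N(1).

7

g'(s) = 2s − 4.
N(s) = s·g'(s) − g(s) = s·(2s − 4) − (s^2 − 4s − 6) = s^2 + 6.
N(1) = 7.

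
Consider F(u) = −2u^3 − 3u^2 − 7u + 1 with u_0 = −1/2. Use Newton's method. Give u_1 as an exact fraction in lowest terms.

F'(u) = −6u^2 − 6u − 7.
F(−1/2) = 4, F'(−1/2) = −11/2, so u_1 = (−1/2) − 4/(−11/2) = 5/22.

5/22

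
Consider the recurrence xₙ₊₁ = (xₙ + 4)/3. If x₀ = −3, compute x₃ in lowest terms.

x₁ = ((−3) + 4)/3 = 1/3.
x₂ = ((1/3) + 4)/3 = 13/9.
x₃ = ((13/9) + 4)/3 = 49/27.

49/27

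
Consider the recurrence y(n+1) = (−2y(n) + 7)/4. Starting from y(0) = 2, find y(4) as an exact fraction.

39/32

y(1) = (−2·2 + 7)/4 = 3/4.
y(2) = (−2·(3/4) + 7)/4 = 11/8.
y(3) = (−2·(11/8) + 7)/4 = 17/16.
y(4) = (−2·(17/16) + 7)/4 = 39/32.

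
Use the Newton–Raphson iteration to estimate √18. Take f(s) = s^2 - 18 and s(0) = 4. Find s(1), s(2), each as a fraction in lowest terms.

s(1) = 17/4, s(2) = 577/136

f'(s) = 2s.
f(4) = -2, f'(4) = 8, so s(1) = 4 - (-2)/8 = 17/4.
f(17/4) = 1/16, f'(17/4) = 17/2, so s(2) = (17/4) - (1/16)/(17/2) = 577/136.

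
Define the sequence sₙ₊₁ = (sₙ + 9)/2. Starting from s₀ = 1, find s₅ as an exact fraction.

s₁ = (1 + 9)/2 = 5.
s₂ = (5 + 9)/2 = 7.
s₃ = (7 + 9)/2 = 8.
s₄ = (8 + 9)/2 = 17/2.
s₅ = ((17/2) + 9)/2 = 35/4.

35/4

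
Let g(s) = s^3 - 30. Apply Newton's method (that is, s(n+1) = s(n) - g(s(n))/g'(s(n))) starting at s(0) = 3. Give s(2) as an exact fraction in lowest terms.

g'(s) = 3s^2.
g(3) = -3, g'(3) = 27, so s(1) = 3 - (-3)/27 = 28/9.
g(28/9) = 82/729, g'(28/9) = 784/27, so s(2) = (28/9) - (82/729)/(784/27) = 32887/10584.

32887/10584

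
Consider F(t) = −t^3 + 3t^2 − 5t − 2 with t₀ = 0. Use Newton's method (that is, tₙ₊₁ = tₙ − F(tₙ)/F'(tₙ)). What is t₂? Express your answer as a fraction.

−326/985

F'(t) = −3t^2 + 6t − 5.
F(0) = −2, F'(0) = −5, so t₁ = 0 − (−2)/(−5) = −2/5.
F(−2/5) = 68/125, F'(−2/5) = −197/25, so t₂ = (−2/5) − (68/125)/(−197/25) = −326/985.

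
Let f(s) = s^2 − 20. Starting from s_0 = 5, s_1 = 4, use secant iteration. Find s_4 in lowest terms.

1364/305

f(5) = 5, f(4) = −4. s_2 = 4 − (−4)·(4 − 5)/((−4) − 5) = 40/9.
f(4) = −4, f(40/9) = −20/81. s_3 = (40/9) − (−20/81)·((40/9) − 4)/((−20/81) − (−4)) = 85/19.
f(40/9) = −20/81, f(85/19) = 5/361. s_4 = (85/19) − (5/361)·((85/19) − (40/9))/((5/361) − (−20/81)) = 1364/305.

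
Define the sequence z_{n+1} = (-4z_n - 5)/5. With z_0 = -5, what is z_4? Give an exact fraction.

-297/125

z_1 = (-4·(-5) - 5)/5 = 3.
z_2 = (-4·3 - 5)/5 = -17/5.
z_3 = (-4·(-17/5) - 5)/5 = 43/25.
z_4 = (-4·(43/25) - 5)/5 = -297/125.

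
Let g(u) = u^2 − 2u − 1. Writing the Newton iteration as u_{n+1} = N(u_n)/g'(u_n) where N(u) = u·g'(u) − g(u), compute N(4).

g'(u) = 2u − 2.
N(u) = u·g'(u) − g(u) = u·(2u − 2) − (u^2 − 2u − 1) = u^2 + 1.
N(4) = 17.

17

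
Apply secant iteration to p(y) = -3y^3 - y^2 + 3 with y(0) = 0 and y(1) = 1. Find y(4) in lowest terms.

142589/157917

p(0) = 3, p(1) = -1. y(2) = 1 - (-1)·(1 - 0)/((-1) - 3) = 3/4.
p(1) = -1, p(3/4) = 75/64. y(3) = (3/4) - (75/64)·((3/4) - 1)/((75/64) - (-1)) = 123/139.
p(3/4) = 75/64, p(123/139) = 371325/2685619. y(4) = (123/139) - (371325/2685619)·((123/139) - (3/4))/((371325/2685619) - (75/64)) = 142589/157917.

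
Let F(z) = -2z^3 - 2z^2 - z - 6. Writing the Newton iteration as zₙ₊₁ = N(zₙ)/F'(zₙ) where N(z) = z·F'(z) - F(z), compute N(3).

-120

F'(z) = -6z^2 - 4z - 1.
N(z) = z·F'(z) - F(z) = z·(-6z^2 - 4z - 1) - (-2z^3 - 2z^2 - z - 6) = -4z^3 - 2z^2 + 6.
N(3) = -120.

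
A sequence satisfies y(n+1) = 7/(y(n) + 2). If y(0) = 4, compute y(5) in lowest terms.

2051/1146

y(1) = 7/(4 + 2) = 7/6.
y(2) = 7/(7/6 + 2) = 42/19.
y(3) = 7/(42/19 + 2) = 133/80.
y(4) = 7/(133/80 + 2) = 560/293.
y(5) = 7/(560/293 + 2) = 2051/1146.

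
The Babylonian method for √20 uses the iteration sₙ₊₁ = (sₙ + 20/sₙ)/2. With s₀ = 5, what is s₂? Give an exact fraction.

161/36

s₁ = (5 + 20/5)/2 = 9/2.
s₂ = (9/2 + 20/(9/2))/2 = 161/36.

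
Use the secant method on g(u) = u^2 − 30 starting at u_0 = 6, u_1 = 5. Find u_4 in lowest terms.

g(6) = 6, g(5) = −5. u_2 = 5 − (−5)·(5 − 6)/((−5) − 6) = 60/11.
g(5) = −5, g(60/11) = −30/121. u_3 = (60/11) − (−30/121)·((60/11) − 5)/((−30/121) − (−5)) = 126/23.
g(60/11) = −30/121, g(126/23) = 6/529. u_4 = (126/23) − (6/529)·((126/23) − (60/11))/((6/529) − (−30/121)) = 2525/461.

2525/461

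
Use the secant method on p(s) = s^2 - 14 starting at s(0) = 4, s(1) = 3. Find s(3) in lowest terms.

p(4) = 2, p(3) = -5. s(2) = 3 - (-5)·(3 - 4)/((-5) - 2) = 26/7.
p(3) = -5, p(26/7) = -10/49. s(3) = (26/7) - (-10/49)·((26/7) - 3)/((-10/49) - (-5)) = 176/47.

176/47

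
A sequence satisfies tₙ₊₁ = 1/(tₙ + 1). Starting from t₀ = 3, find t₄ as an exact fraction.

t₁ = 1/(3 + 1) = 1/4.
t₂ = 1/(1/4 + 1) = 4/5.
t₃ = 1/(4/5 + 1) = 5/9.
t₄ = 1/(5/9 + 1) = 9/14.

9/14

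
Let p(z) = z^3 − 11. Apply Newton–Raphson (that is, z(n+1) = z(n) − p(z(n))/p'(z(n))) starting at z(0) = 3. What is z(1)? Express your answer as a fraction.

p'(z) = 3z^2.
p(3) = 16, p'(3) = 27, so z(1) = 3 − 16/27 = 65/27.

65/27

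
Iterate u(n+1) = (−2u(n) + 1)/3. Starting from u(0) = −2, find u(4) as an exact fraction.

−19/81

u(1) = (−2·(−2) + 1)/3 = 5/3.
u(2) = (−2·(5/3) + 1)/3 = −7/9.
u(3) = (−2·(−7/9) + 1)/3 = 23/27.
u(4) = (−2·(23/27) + 1)/3 = −19/81.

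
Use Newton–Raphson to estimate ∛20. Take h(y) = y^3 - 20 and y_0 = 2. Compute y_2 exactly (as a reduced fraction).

h'(y) = 3y^2.
h(2) = -12, h'(2) = 12, so y_1 = 2 - (-12)/12 = 3.
h(3) = 7, h'(3) = 27, so y_2 = 3 - 7/27 = 74/27.

74/27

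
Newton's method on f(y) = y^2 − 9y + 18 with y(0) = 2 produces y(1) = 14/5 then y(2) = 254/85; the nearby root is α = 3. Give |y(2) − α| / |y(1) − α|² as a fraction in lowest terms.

5/17

y(1) − α = 14/5 − 3 = −1/5, so |y(1) − α| = 1/5.
y(2) − α = 254/85 − 3 = −1/85, so |y(2) − α| = 1/85.
|y(1) − α|² = 1/25.
Ratio = (1/85) / (1/25) = 5/17.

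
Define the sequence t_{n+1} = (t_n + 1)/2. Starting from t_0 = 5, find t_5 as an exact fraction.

t_1 = (5 + 1)/2 = 3.
t_2 = (3 + 1)/2 = 2.
t_3 = (2 + 1)/2 = 3/2.
t_4 = ((3/2) + 1)/2 = 5/4.
t_5 = ((5/4) + 1)/2 = 9/8.

9/8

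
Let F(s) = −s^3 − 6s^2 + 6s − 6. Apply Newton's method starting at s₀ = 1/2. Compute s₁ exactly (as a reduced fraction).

−17/3

F'(s) = −3s^2 − 12s + 6.
F(1/2) = −37/8, F'(1/2) = −3/4, so s₁ = (1/2) − (−37/8)/(−3/4) = −17/3.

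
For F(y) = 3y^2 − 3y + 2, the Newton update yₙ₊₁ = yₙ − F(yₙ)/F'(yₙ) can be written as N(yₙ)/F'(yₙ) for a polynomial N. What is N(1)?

1

F'(y) = 6y − 3.
N(y) = y·F'(y) − F(y) = y·(6y − 3) − (3y^2 − 3y + 2) = 3y^2 − 2.
N(1) = 1.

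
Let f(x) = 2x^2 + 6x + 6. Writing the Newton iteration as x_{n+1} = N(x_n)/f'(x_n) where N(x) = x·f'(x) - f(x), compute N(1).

-4

f'(x) = 4x + 6.
N(x) = x·f'(x) - f(x) = x·(4x + 6) - (2x^2 + 6x + 6) = 2x^2 - 6.
N(1) = -4.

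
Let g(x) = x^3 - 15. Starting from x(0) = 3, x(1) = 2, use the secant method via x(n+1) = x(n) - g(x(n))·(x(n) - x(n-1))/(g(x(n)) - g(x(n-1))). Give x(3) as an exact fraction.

12885/5179

g(3) = 12, g(2) = -7. x(2) = 2 - (-7)·(2 - 3)/((-7) - 12) = 45/19.
g(2) = -7, g(45/19) = -11760/6859. x(3) = (45/19) - (-11760/6859)·((45/19) - 2)/((-11760/6859) - (-7)) = 12885/5179.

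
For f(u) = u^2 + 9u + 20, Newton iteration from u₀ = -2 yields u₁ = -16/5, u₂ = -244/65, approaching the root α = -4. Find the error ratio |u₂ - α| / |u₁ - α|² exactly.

u₁ - α = -16/5 - (-4) = -16/5 + 4 = 4/5, so |u₁ - α| = 4/5.
u₂ - α = -244/65 - (-4) = -244/65 + 4 = 16/65, so |u₂ - α| = 16/65.
|u₁ - α|² = 16/25.
Ratio = (16/65) / (16/25) = 5/13.

5/13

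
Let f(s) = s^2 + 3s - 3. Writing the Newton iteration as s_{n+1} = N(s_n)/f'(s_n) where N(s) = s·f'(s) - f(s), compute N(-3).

f'(s) = 2s + 3.
N(s) = s·f'(s) - f(s) = s·(2s + 3) - (s^2 + 3s - 3) = s^2 + 3.
N(-3) = 12.

12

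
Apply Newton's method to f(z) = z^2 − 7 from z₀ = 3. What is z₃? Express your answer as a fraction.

32257/12192

f'(z) = 2z.
f(3) = 2, f'(3) = 6, so z₁ = 3 − 2/6 = 8/3.
f(8/3) = 1/9, f'(8/3) = 16/3, so z₂ = (8/3) − (1/9)/(16/3) = 127/48.
f(127/48) = 1/2304, f'(127/48) = 127/24, so z₃ = (127/48) − (1/2304)/(127/24) = 32257/12192.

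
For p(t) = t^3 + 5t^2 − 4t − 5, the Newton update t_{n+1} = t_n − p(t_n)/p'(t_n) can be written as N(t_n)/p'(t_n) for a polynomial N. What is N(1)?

p'(t) = 3t^2 + 10t − 4.
N(t) = t·p'(t) − p(t) = t·(3t^2 + 10t − 4) − (t^3 + 5t^2 − 4t − 5) = 2t^3 + 5t^2 + 5.
N(1) = 12.

12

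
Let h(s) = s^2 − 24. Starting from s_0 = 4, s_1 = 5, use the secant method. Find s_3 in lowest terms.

h(4) = −8, h(5) = 1. s_2 = 5 − 1·(5 − 4)/(1 − (−8)) = 44/9.
h(5) = 1, h(44/9) = −8/81. s_3 = (44/9) − (−8/81)·((44/9) − 5)/((−8/81) − 1) = 436/89.

436/89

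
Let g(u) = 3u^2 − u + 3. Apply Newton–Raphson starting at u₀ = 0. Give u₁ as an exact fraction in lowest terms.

g'(u) = 6u − 1.
g(0) = 3, g'(0) = −1, so u₁ = 0 − 3/(−1) = 3.

3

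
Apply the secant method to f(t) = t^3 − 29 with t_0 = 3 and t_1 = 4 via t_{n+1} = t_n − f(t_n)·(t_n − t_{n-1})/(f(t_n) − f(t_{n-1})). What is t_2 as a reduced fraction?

f(3) = −2, f(4) = 35. t_2 = 4 − 35·(4 − 3)/(35 − (−2)) = 113/37.

113/37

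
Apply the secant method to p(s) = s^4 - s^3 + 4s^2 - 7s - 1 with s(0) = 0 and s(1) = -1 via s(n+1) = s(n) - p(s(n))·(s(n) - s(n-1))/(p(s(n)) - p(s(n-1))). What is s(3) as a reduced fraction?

p(0) = -1, p(-1) = 12. s(2) = (-1) - 12·((-1) - 0)/(12 - (-1)) = -1/13.
p(-1) = 12, p(-1/13) = -12492/28561. s(3) = (-1/13) - (-12492/28561)·((-1/13) - (-1))/((-12492/28561) - 12) = -1619/14801.

-1619/14801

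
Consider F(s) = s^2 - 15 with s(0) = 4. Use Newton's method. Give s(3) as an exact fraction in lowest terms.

7380481/1905632

F'(s) = 2s.
F(4) = 1, F'(4) = 8, so s(1) = 4 - 1/8 = 31/8.
F(31/8) = 1/64, F'(31/8) = 31/4, so s(2) = (31/8) - (1/64)/(31/4) = 1921/496.
F(1921/496) = 1/246016, F'(1921/496) = 1921/248, so s(3) = (1921/496) - (1/246016)/(1921/248) = 7380481/1905632.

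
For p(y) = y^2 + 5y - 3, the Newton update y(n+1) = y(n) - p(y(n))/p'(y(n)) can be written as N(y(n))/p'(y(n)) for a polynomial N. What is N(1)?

4

p'(y) = 2y + 5.
N(y) = y·p'(y) - p(y) = y·(2y + 5) - (y^2 + 5y - 3) = y^2 + 3.
N(1) = 4.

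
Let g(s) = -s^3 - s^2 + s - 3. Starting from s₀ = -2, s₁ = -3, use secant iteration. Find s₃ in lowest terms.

g(-2) = -1, g(-3) = 12. s₂ = (-3) - 12·((-3) - (-2))/(12 - (-1)) = -27/13.
g(-3) = 12, g(-27/13) = -948/2197. s₃ = (-27/13) - (-948/2197)·((-27/13) - (-3))/((-948/2197) - 12) = -1200/569.

-1200/569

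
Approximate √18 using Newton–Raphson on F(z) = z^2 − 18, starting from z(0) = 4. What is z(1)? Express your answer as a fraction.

17/4

F'(z) = 2z.
F(4) = −2, F'(4) = 8, so z(1) = 4 − (−2)/8 = 17/4.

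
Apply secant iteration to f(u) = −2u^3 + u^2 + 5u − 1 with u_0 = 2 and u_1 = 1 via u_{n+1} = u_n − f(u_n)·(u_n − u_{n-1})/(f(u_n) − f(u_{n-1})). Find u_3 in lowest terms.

f(2) = −3, f(1) = 3. u_2 = 1 − 3·(1 − 2)/(3 − (−3)) = 3/2.
f(1) = 3, f(3/2) = 2. u_3 = (3/2) − 2·((3/2) − 1)/(2 − 3) = 5/2.

5/2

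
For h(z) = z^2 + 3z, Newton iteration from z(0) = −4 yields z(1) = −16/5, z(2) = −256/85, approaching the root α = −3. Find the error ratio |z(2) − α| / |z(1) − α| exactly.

1/17

z(1) − α = −16/5 − (−3) = −16/5 + 3 = −1/5, so |z(1) − α| = 1/5.
z(2) − α = −256/85 − (−3) = −256/85 + 3 = −1/85, so |z(2) − α| = 1/85.
Ratio = (1/85) / (1/5) = 1/17.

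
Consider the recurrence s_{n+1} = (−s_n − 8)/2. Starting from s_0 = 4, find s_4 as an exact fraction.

s_1 = (−4 − 8)/2 = −6.
s_2 = (−(−6) − 8)/2 = −1.
s_3 = (−(−1) − 8)/2 = −7/2.
s_4 = (−(−7/2) − 8)/2 = −9/4.

−9/4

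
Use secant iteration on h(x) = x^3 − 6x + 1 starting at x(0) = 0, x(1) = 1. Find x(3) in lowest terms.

19/119

h(0) = 1, h(1) = −4. x(2) = 1 − (−4)·(1 − 0)/((−4) − 1) = 1/5.
h(1) = −4, h(1/5) = −24/125. x(3) = (1/5) − (−24/125)·((1/5) − 1)/((−24/125) − (−4)) = 19/119.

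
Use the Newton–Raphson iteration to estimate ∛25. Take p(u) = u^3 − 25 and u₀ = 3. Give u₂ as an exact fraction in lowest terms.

1478153/505521

p'(u) = 3u^2.
p(3) = 2, p'(3) = 27, so u₁ = 3 − 2/27 = 79/27.
p(79/27) = 964/19683, p'(79/27) = 6241/243, so u₂ = (79/27) − (964/19683)/(6241/243) = 1478153/505521.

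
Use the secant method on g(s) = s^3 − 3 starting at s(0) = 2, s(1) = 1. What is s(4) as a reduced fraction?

5119903/3568269

g(2) = 5, g(1) = −2. s(2) = 1 − (−2)·(1 − 2)/((−2) − 5) = 9/7.
g(1) = −2, g(9/7) = −300/343. s(3) = (9/7) − (−300/343)·((9/7) − 1)/((−300/343) − (−2)) = 291/193.
g(9/7) = −300/343, g(291/193) = 3075000/7189057. s(4) = (291/193) − (3075000/7189057)·((291/193) − (9/7))/((3075000/7189057) − (−300/343)) = 5119903/3568269.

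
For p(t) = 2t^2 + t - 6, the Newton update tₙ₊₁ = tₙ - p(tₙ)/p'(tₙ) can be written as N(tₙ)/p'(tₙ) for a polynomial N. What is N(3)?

24

p'(t) = 4t + 1.
N(t) = t·p'(t) - p(t) = t·(4t + 1) - (2t^2 + t - 6) = 2t^2 + 6.
N(3) = 24.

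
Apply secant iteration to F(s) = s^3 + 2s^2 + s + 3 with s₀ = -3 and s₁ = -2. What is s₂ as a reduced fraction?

-21/10

F(-3) = -9, F(-2) = 1. s₂ = (-2) - 1·((-2) - (-3))/(1 - (-9)) = -21/10.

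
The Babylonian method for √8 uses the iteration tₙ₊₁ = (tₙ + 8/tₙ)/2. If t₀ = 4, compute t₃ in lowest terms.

577/204

t₁ = (4 + 8/4)/2 = 3.
t₂ = (3 + 8/3)/2 = 17/6.
t₃ = (17/6 + 8/(17/6))/2 = 577/204.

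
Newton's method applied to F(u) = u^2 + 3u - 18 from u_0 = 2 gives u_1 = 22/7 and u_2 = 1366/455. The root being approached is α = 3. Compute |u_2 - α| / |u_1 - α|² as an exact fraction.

7/65

u_1 - α = 22/7 - 3 = 1/7, so |u_1 - α| = 1/7.
u_2 - α = 1366/455 - 3 = 1/455, so |u_2 - α| = 1/455.
|u_1 - α|² = 1/49.
Ratio = (1/455) / (1/49) = 7/65.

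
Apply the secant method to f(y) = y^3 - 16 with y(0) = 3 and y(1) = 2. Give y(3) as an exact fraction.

f(3) = 11, f(2) = -8. y(2) = 2 - (-8)·(2 - 3)/((-8) - 11) = 46/19.
f(2) = -8, f(46/19) = -12408/6859. y(3) = (46/19) - (-12408/6859)·((46/19) - 2)/((-12408/6859) - (-8)) = 3376/1327.

3376/1327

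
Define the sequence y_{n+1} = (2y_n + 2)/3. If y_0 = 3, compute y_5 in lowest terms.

518/243

y_1 = (2·3 + 2)/3 = 8/3.
y_2 = (2·(8/3) + 2)/3 = 22/9.
y_3 = (2·(22/9) + 2)/3 = 62/27.
y_4 = (2·(62/27) + 2)/3 = 178/81.
y_5 = (2·(178/81) + 2)/3 = 518/243.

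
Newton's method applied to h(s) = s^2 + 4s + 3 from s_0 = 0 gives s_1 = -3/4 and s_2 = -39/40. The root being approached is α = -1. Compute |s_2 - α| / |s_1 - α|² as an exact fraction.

2/5

s_1 - α = -3/4 - (-1) = -3/4 + 1 = 1/4, so |s_1 - α| = 1/4.
s_2 - α = -39/40 - (-1) = -39/40 + 1 = 1/40, so |s_2 - α| = 1/40.
|s_1 - α|² = 1/16.
Ratio = (1/40) / (1/16) = 2/5.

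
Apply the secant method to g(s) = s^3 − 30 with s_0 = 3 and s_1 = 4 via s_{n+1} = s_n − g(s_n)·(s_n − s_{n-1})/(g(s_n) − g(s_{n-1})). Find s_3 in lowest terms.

80271/25886

g(3) = −3, g(4) = 34. s_2 = 4 − 34·(4 − 3)/(34 − (−3)) = 114/37.
g(4) = 34, g(114/37) = −38046/50653. s_3 = (114/37) − (−38046/50653)·((114/37) − 4)/((−38046/50653) − 34) = 80271/25886.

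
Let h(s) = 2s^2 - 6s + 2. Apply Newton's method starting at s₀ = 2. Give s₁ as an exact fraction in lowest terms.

3

h'(s) = 4s - 6.
h(2) = -2, h'(2) = 2, so s₁ = 2 - (-2)/2 = 3.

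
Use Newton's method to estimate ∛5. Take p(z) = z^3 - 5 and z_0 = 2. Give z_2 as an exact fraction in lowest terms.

p'(z) = 3z^2.
p(2) = 3, p'(2) = 12, so z_1 = 2 - 3/12 = 7/4.
p(7/4) = 23/64, p'(7/4) = 147/16, so z_2 = (7/4) - (23/64)/(147/16) = 503/294.

503/294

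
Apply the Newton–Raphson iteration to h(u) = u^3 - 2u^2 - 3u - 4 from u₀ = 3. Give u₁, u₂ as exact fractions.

h'(u) = 3u^2 - 4u - 3.
h(3) = -4, h'(3) = 12, so u₁ = 3 - (-4)/12 = 10/3.
h(10/3) = 22/27, h'(10/3) = 17, so u₂ = (10/3) - (22/27)/17 = 1508/459.

u₁ = 10/3, u₂ = 1508/459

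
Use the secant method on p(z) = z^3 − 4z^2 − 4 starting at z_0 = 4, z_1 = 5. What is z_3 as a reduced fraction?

p(4) = −4, p(5) = 21. z_2 = 5 − 21·(5 − 4)/(21 − (−4)) = 104/25.
p(5) = 21, p(104/25) = −19236/15625. z_3 = (104/25) − (−19236/15625)·((104/25) − 5)/((−19236/15625) − 21) = 9940/2363.

9940/2363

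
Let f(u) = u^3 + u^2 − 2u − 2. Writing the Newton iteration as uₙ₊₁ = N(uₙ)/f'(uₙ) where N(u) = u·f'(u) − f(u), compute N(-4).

f'(u) = 3u^2 + 2u − 2.
N(u) = u·f'(u) − f(u) = u·(3u^2 + 2u − 2) − (u^3 + u^2 − 2u − 2) = 2u^3 + u^2 + 2.
N(-4) = −110.

−110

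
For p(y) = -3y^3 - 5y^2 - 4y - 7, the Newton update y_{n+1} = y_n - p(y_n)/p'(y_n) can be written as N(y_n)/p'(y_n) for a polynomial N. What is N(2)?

-61

p'(y) = -9y^2 - 10y - 4.
N(y) = y·p'(y) - p(y) = y·(-9y^2 - 10y - 4) - (-3y^3 - 5y^2 - 4y - 7) = -6y^3 - 5y^2 + 7.
N(2) = -61.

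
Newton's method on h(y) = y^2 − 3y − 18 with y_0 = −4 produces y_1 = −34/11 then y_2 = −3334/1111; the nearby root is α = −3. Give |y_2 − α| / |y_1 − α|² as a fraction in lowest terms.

y_1 − α = −34/11 − (−3) = −34/11 + 3 = −1/11, so |y_1 − α| = 1/11.
y_2 − α = −3334/1111 − (−3) = −3334/1111 + 3 = −1/1111, so |y_2 − α| = 1/1111.
|y_1 − α|² = 1/121.
Ratio = (1/1111) / (1/121) = 11/101.

11/101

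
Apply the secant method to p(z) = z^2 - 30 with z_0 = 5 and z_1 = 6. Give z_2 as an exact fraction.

60/11

p(5) = -5, p(6) = 6. z_2 = 6 - 6·(6 - 5)/(6 - (-5)) = 60/11.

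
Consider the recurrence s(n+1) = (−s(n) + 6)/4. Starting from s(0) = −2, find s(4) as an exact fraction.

19/16

s(1) = (−(−2) + 6)/4 = 2.
s(2) = (−2 + 6)/4 = 1.
s(3) = (−1 + 6)/4 = 5/4.
s(4) = (−(5/4) + 6)/4 = 19/16.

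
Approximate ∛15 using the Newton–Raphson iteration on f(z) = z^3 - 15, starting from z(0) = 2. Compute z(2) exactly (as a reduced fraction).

f'(z) = 3z^2.
f(2) = -7, f'(2) = 12, so z(1) = 2 - (-7)/12 = 31/12.
f(31/12) = 3871/1728, f'(31/12) = 961/48, so z(2) = (31/12) - (3871/1728)/(961/48) = 42751/17298.

42751/17298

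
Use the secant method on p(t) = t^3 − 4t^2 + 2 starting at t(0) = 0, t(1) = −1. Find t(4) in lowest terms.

p(0) = 2, p(−1) = −3. t(2) = (−1) − (−3)·((−1) − 0)/((−3) − 2) = −2/5.
p(−1) = −3, p(−2/5) = 162/125. t(3) = (−2/5) − (162/125)·((−2/5) − (−1))/((162/125) − (−3)) = −104/179.
p(−2/5) = 162/125, p(−104/179) = 2601558/5735339. t(4) = (−104/179) − (2601558/5735339)·((−104/179) − (−2/5))/((2601558/5735339) − (162/125)) = −1264657/1863982.

−1264657/1863982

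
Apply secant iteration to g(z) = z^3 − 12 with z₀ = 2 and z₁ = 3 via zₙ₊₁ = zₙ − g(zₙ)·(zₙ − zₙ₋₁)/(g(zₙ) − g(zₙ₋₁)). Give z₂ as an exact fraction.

g(2) = −4, g(3) = 15. z₂ = 3 − 15·(3 − 2)/(15 − (−4)) = 42/19.

42/19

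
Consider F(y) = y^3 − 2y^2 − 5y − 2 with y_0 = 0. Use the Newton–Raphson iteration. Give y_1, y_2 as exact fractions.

y_1 = −2/5, y_2 = −194/365

F'(y) = 3y^2 − 4y − 5.
F(0) = −2, F'(0) = −5, so y_1 = 0 − (−2)/(−5) = −2/5.
F(−2/5) = −48/125, F'(−2/5) = −73/25, so y_2 = (−2/5) − (−48/125)/(−73/25) = −194/365.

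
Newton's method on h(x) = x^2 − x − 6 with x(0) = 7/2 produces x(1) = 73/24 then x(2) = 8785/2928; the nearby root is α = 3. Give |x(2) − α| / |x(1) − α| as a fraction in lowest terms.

x(1) − α = 73/24 − 3 = 1/24, so |x(1) − α| = 1/24.
x(2) − α = 8785/2928 − 3 = 1/2928, so |x(2) − α| = 1/2928.
Ratio = (1/2928) / (1/24) = 1/122.

1/122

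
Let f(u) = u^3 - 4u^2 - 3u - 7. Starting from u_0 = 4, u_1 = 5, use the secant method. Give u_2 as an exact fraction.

107/22

f(4) = -19, f(5) = 3. u_2 = 5 - 3·(5 - 4)/(3 - (-19)) = 107/22.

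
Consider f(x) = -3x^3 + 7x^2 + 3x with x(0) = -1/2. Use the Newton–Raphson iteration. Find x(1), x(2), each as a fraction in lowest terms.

x(1) = -2/5, x(2) = -188/505

f'(x) = -9x^2 + 14x + 3.
f(-1/2) = 5/8, f'(-1/2) = -25/4, so x(1) = (-1/2) - (5/8)/(-25/4) = -2/5.
f(-2/5) = 14/125, f'(-2/5) = -101/25, so x(2) = (-2/5) - (14/125)/(-101/25) = -188/505.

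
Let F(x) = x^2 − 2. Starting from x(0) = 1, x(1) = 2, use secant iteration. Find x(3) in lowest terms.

7/5

F(1) = −1, F(2) = 2. x(2) = 2 − 2·(2 − 1)/(2 − (−1)) = 4/3.
F(2) = 2, F(4/3) = −2/9. x(3) = (4/3) − (−2/9)·((4/3) − 2)/((−2/9) − 2) = 7/5.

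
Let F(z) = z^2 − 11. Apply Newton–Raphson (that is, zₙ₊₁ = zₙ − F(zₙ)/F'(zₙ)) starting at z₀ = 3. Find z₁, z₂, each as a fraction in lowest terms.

z₁ = 10/3, z₂ = 199/60

F'(z) = 2z.
F(3) = −2, F'(3) = 6, so z₁ = 3 − (−2)/6 = 10/3.
F(10/3) = 1/9, F'(10/3) = 20/3, so z₂ = (10/3) − (1/9)/(20/3) = 199/60.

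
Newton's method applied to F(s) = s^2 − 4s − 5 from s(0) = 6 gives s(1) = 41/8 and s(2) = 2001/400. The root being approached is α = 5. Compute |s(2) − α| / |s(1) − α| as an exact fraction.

1/50

s(1) − α = 41/8 − 5 = 1/8, so |s(1) − α| = 1/8.
s(2) − α = 2001/400 − 5 = 1/400, so |s(2) − α| = 1/400.
Ratio = (1/400) / (1/8) = 1/50.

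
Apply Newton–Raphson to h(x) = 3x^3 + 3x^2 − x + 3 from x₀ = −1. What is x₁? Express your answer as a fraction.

h'(x) = 9x^2 + 6x − 1.
h(−1) = 4, h'(−1) = 2, so x₁ = (−1) − 4/2 = −3.

−3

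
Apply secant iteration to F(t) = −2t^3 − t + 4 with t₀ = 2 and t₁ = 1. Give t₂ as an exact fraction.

16/15

F(2) = −14, F(1) = 1. t₂ = 1 − 1·(1 − 2)/(1 − (−14)) = 16/15.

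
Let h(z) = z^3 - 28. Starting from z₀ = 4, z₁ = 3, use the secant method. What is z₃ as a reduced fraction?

h(4) = 36, h(3) = -1. z₂ = 3 - (-1)·(3 - 4)/((-1) - 36) = 112/37.
h(3) = -1, h(112/37) = -13356/50653. z₃ = (112/37) - (-13356/50653)·((112/37) - 3)/((-13356/50653) - (-1)) = 113260/37297.

113260/37297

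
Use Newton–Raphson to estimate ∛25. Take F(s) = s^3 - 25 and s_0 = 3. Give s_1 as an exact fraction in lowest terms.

F'(s) = 3s^2.
F(3) = 2, F'(3) = 27, so s_1 = 3 - 2/27 = 79/27.

79/27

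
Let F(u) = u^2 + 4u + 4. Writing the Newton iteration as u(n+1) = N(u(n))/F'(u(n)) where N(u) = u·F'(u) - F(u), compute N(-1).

-3

F'(u) = 2u + 4.
N(u) = u·F'(u) - F(u) = u·(2u + 4) - (u^2 + 4u + 4) = u^2 - 4.
N(-1) = -3.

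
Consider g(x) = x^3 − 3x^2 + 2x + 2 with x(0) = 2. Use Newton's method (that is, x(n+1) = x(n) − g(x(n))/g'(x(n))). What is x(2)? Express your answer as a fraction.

g'(x) = 3x^2 − 6x + 2.
g(2) = 2, g'(2) = 2, so x(1) = 2 − 2/2 = 1.
g(1) = 2, g'(1) = −1, so x(2) = 1 − 2/(−1) = 3.

3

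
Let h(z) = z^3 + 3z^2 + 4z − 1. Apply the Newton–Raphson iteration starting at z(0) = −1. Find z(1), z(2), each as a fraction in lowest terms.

h'(z) = 3z^2 + 6z + 4.
h(−1) = −3, h'(−1) = 1, so z(1) = (−1) − (−3)/1 = 2.
h(2) = 27, h'(2) = 28, so z(2) = 2 − 27/28 = 29/28.

z(1) = 2, z(2) = 29/28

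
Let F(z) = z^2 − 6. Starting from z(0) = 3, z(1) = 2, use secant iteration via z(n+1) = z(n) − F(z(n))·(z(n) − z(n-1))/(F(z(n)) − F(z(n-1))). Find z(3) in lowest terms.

27/11

F(3) = 3, F(2) = −2. z(2) = 2 − (−2)·(2 − 3)/((−2) − 3) = 12/5.
F(2) = −2, F(12/5) = −6/25. z(3) = (12/5) − (−6/25)·((12/5) − 2)/((−6/25) − (−2)) = 27/11.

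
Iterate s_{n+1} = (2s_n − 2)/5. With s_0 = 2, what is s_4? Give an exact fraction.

s_1 = (2·2 − 2)/5 = 2/5.
s_2 = (2·(2/5) − 2)/5 = −6/25.
s_3 = (2·(−6/25) − 2)/5 = −62/125.
s_4 = (2·(−62/125) − 2)/5 = −374/625.

−374/625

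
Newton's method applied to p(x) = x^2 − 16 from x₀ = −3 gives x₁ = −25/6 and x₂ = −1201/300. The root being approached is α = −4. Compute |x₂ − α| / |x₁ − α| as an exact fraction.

1/50

x₁ − α = −25/6 − (−4) = −25/6 + 4 = −1/6, so |x₁ − α| = 1/6.
x₂ − α = −1201/300 − (−4) = −1201/300 + 4 = −1/300, so |x₂ − α| = 1/300.
Ratio = (1/300) / (1/6) = 1/50.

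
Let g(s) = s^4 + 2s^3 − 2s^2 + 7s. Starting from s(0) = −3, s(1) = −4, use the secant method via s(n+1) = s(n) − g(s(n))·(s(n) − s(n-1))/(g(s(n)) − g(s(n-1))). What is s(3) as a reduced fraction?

g(−3) = −12, g(−4) = 68. s(2) = (−4) − 68·((−4) − (−3))/(68 − (−12)) = −63/20.
g(−4) = 68, g(−63/20) = −952119/160000. s(3) = (−63/20) − (−952119/160000)·((−63/20) − (−4))/((−952119/160000) − 68) = −2240028/696007.

−2240028/696007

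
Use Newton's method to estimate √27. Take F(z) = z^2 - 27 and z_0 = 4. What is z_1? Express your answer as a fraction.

43/8

F'(z) = 2z.
F(4) = -11, F'(4) = 8, so z_1 = 4 - (-11)/8 = 43/8.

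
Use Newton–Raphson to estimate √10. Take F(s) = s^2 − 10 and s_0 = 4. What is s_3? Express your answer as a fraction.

216401/68432

F'(s) = 2s.
F(4) = 6, F'(4) = 8, so s_1 = 4 − 6/8 = 13/4.
F(13/4) = 9/16, F'(13/4) = 13/2, so s_2 = (13/4) − (9/16)/(13/2) = 329/104.
F(329/104) = 81/10816, F'(329/104) = 329/52, so s_3 = (329/104) − (81/10816)/(329/52) = 216401/68432.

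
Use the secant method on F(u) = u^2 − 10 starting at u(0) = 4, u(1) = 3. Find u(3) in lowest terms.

F(4) = 6, F(3) = −1. u(2) = 3 − (−1)·(3 − 4)/((−1) − 6) = 22/7.
F(3) = −1, F(22/7) = −6/49. u(3) = (22/7) − (−6/49)·((22/7) − 3)/((−6/49) − (−1)) = 136/43.

136/43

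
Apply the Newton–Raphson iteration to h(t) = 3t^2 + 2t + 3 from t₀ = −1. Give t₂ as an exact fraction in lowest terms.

−3/2

h'(t) = 6t + 2.
h(−1) = 4, h'(−1) = −4, so t₁ = (−1) − 4/(−4) = 0.
h(0) = 3, h'(0) = 2, so t₂ = 0 − 3/2 = −3/2.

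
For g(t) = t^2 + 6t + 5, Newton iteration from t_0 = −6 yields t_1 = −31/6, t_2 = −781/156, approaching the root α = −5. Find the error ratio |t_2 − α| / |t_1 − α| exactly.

t_1 − α = −31/6 − (−5) = −31/6 + 5 = −1/6, so |t_1 − α| = 1/6.
t_2 − α = −781/156 − (−5) = −781/156 + 5 = −1/156, so |t_2 − α| = 1/156.
Ratio = (1/156) / (1/6) = 1/26.

1/26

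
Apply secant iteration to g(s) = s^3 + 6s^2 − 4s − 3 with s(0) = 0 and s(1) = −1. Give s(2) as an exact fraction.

g(0) = −3, g(−1) = 6. s(2) = (−1) − 6·((−1) − 0)/(6 − (−3)) = −1/3.

−1/3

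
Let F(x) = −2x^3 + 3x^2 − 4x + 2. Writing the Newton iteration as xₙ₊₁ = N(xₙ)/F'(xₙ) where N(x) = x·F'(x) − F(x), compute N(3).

−83

F'(x) = −6x^2 + 6x − 4.
N(x) = x·F'(x) − F(x) = x·(−6x^2 + 6x − 4) − (−2x^3 + 3x^2 − 4x + 2) = −4x^3 + 3x^2 − 2.
N(3) = −83.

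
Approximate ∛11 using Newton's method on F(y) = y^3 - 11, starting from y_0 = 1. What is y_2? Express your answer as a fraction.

F'(y) = 3y^2.
F(1) = -10, F'(1) = 3, so y_1 = 1 - (-10)/3 = 13/3.
F(13/3) = 1900/27, F'(13/3) = 169/3, so y_2 = (13/3) - (1900/27)/(169/3) = 4691/1521.

4691/1521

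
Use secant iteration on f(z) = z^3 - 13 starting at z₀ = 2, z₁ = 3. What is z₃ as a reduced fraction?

17593/7549

f(2) = -5, f(3) = 14. z₂ = 3 - 14·(3 - 2)/(14 - (-5)) = 43/19.
f(3) = 14, f(43/19) = -9660/6859. z₃ = (43/19) - (-9660/6859)·((43/19) - 3)/((-9660/6859) - 14) = 17593/7549.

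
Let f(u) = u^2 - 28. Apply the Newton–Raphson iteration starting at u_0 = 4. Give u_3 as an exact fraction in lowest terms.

108497/20504

f'(u) = 2u.
f(4) = -12, f'(4) = 8, so u_1 = 4 - (-12)/8 = 11/2.
f(11/2) = 9/4, f'(11/2) = 11, so u_2 = (11/2) - (9/4)/11 = 233/44.
f(233/44) = 81/1936, f'(233/44) = 233/22, so u_3 = (233/44) - (81/1936)/(233/22) = 108497/20504.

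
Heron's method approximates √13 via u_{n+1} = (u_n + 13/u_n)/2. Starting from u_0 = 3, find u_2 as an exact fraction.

119/33

u_1 = (3 + 13/3)/2 = 11/3.
u_2 = (11/3 + 13/(11/3))/2 = 119/33.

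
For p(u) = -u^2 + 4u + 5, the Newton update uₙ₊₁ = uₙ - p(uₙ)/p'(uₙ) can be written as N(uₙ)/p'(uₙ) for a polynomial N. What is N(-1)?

-6

p'(u) = -2u + 4.
N(u) = u·p'(u) - p(u) = u·(-2u + 4) - (-u^2 + 4u + 5) = -u^2 - 5.
N(-1) = -6.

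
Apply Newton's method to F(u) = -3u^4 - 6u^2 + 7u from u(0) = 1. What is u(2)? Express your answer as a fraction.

F'(u) = -12u^3 - 12u + 7.
F(1) = -2, F'(1) = -17, so u(1) = 1 - (-2)/(-17) = 15/17.
F(15/17) = -26160/83521, F'(15/17) = -58129/4913, so u(2) = (15/17) - (-26160/83521)/(-58129/4913) = 845775/988193.

845775/988193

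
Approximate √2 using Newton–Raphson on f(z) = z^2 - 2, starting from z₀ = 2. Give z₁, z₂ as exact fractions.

f'(z) = 2z.
f(2) = 2, f'(2) = 4, so z₁ = 2 - 2/4 = 3/2.
f(3/2) = 1/4, f'(3/2) = 3, so z₂ = (3/2) - (1/4)/3 = 17/12.

z₁ = 3/2, z₂ = 17/12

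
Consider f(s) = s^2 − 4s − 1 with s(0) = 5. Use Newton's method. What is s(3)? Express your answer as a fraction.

f'(s) = 2s − 4.
f(5) = 4, f'(5) = 6, so s(1) = 5 − 4/6 = 13/3.
f(13/3) = 4/9, f'(13/3) = 14/3, so s(2) = (13/3) − (4/9)/(14/3) = 89/21.
f(89/21) = 4/441, f'(89/21) = 94/21, so s(3) = (89/21) − (4/441)/(94/21) = 4181/987.

4181/987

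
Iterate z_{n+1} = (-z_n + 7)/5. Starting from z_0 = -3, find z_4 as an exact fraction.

29/25

z_1 = (-(-3) + 7)/5 = 2.
z_2 = (-2 + 7)/5 = 1.
z_3 = (-1 + 7)/5 = 6/5.
z_4 = (-(6/5) + 7)/5 = 29/25.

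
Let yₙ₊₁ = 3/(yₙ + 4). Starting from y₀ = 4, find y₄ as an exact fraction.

y₁ = 3/(4 + 4) = 3/8.
y₂ = 3/(3/8 + 4) = 24/35.
y₃ = 3/(24/35 + 4) = 105/164.
y₄ = 3/(105/164 + 4) = 492/761.

492/761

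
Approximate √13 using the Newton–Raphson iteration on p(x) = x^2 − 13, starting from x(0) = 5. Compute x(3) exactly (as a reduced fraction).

p'(x) = 2x.
p(5) = 12, p'(5) = 10, so x(1) = 5 − 12/10 = 19/5.
p(19/5) = 36/25, p'(19/5) = 38/5, so x(2) = (19/5) − (36/25)/(38/5) = 343/95.
p(343/95) = 324/9025, p'(343/95) = 686/95, so x(3) = (343/95) − (324/9025)/(686/95) = 117487/32585.

117487/32585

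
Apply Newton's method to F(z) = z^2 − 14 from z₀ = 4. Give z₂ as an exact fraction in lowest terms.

449/120

F'(z) = 2z.
F(4) = 2, F'(4) = 8, so z₁ = 4 − 2/8 = 15/4.
F(15/4) = 1/16, F'(15/4) = 15/2, so z₂ = (15/4) − (1/16)/(15/2) = 449/120.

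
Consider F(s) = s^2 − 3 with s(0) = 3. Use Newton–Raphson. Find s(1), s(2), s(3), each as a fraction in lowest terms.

s(1) = 2, s(2) = 7/4, s(3) = 97/56

F'(s) = 2s.
F(3) = 6, F'(3) = 6, so s(1) = 3 − 6/6 = 2.
F(2) = 1, F'(2) = 4, so s(2) = 2 − 1/4 = 7/4.
F(7/4) = 1/16, F'(7/4) = 7/2, so s(3) = (7/4) − (1/16)/(7/2) = 97/56.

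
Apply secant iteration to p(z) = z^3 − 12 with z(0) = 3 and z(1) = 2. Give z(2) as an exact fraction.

p(3) = 15, p(2) = −4. z(2) = 2 − (−4)·(2 − 3)/((−4) − 15) = 42/19.

42/19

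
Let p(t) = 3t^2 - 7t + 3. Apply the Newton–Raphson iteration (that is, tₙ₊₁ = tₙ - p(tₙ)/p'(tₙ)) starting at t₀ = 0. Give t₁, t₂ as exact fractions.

t₁ = 3/7, t₂ = 120/217

p'(t) = 6t - 7.
p(0) = 3, p'(0) = -7, so t₁ = 0 - 3/(-7) = 3/7.
p(3/7) = 27/49, p'(3/7) = -31/7, so t₂ = (3/7) - (27/49)/(-31/7) = 120/217.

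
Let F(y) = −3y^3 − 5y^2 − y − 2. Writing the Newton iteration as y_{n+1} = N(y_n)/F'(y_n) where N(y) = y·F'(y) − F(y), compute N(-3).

F'(y) = −9y^2 − 10y − 1.
N(y) = y·F'(y) − F(y) = y·(−9y^2 − 10y − 1) − (−3y^3 − 5y^2 − y − 2) = −6y^3 − 5y^2 + 2.
N(-3) = 119.

119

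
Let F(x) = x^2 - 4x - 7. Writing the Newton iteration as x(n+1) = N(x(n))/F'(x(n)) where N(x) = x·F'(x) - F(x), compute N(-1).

8

F'(x) = 2x - 4.
N(x) = x·F'(x) - F(x) = x·(2x - 4) - (x^2 - 4x - 7) = x^2 + 7.
N(-1) = 8.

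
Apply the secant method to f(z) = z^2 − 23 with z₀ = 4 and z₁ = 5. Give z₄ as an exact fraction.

18181/3791

f(4) = −7, f(5) = 2. z₂ = 5 − 2·(5 − 4)/(2 − (−7)) = 43/9.
f(5) = 2, f(43/9) = −14/81. z₃ = (43/9) − (−14/81)·((43/9) − 5)/((−14/81) − 2) = 211/44.
f(43/9) = −14/81, f(211/44) = −7/1936. z₄ = (211/44) − (−7/1936)·((211/44) − (43/9))/((−7/1936) − (−14/81)) = 18181/3791.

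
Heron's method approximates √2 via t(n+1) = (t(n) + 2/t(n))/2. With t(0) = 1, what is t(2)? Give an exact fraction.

17/12

t(1) = (1 + 2/1)/2 = 3/2.
t(2) = (3/2 + 2/(3/2))/2 = 17/12.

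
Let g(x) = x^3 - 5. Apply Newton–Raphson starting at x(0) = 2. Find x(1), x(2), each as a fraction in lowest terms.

x(1) = 7/4, x(2) = 503/294

g'(x) = 3x^2.
g(2) = 3, g'(2) = 12, so x(1) = 2 - 3/12 = 7/4.
g(7/4) = 23/64, g'(7/4) = 147/16, so x(2) = (7/4) - (23/64)/(147/16) = 503/294.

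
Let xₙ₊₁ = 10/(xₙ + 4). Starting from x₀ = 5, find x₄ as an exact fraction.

685/389

x₁ = 10/(5 + 4) = 10/9.
x₂ = 10/(10/9 + 4) = 45/23.
x₃ = 10/(45/23 + 4) = 230/137.
x₄ = 10/(230/137 + 4) = 685/389.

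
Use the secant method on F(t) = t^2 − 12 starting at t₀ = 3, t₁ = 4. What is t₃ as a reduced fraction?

F(3) = −3, F(4) = 4. t₂ = 4 − 4·(4 − 3)/(4 − (−3)) = 24/7.
F(4) = 4, F(24/7) = −12/49. t₃ = (24/7) − (−12/49)·((24/7) − 4)/((−12/49) − 4) = 45/13.

45/13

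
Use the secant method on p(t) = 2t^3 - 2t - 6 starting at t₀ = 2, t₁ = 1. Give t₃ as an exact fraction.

p(2) = 6, p(1) = -6. t₂ = 1 - (-6)·(1 - 2)/((-6) - 6) = 3/2.
p(1) = -6, p(3/2) = -9/4. t₃ = (3/2) - (-9/4)·((3/2) - 1)/((-9/4) - (-6)) = 9/5.

9/5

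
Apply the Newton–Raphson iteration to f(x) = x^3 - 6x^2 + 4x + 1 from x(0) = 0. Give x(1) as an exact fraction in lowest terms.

-1/4

f'(x) = 3x^2 - 12x + 4.
f(0) = 1, f'(0) = 4, so x(1) = 0 - 1/4 = -1/4.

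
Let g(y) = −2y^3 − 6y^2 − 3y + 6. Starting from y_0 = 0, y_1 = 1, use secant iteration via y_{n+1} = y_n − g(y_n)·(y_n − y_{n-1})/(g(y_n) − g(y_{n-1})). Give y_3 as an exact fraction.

g(0) = 6, g(1) = −5. y_2 = 1 − (−5)·(1 − 0)/((−5) − 6) = 6/11.
g(1) = −5, g(6/11) = 3000/1331. y_3 = (6/11) − (3000/1331)·((6/11) − 1)/((3000/1331) − (−5)) = 1326/1931.

1326/1931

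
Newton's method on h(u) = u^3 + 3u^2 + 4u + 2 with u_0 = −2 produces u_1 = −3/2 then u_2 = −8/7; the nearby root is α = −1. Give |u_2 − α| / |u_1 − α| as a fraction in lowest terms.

2/7

u_1 − α = −3/2 − (−1) = −3/2 + 1 = −1/2, so |u_1 − α| = 1/2.
u_2 − α = −8/7 − (−1) = −8/7 + 1 = −1/7, so |u_2 − α| = 1/7.
Ratio = (1/7) / (1/2) = 2/7.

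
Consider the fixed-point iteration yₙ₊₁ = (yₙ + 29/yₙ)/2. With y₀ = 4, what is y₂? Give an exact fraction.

y₁ = (4 + 29/4)/2 = 45/8.
y₂ = (45/8 + 29/(45/8))/2 = 3881/720.

3881/720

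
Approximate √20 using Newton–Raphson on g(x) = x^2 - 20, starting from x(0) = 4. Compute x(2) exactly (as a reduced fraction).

161/36

g'(x) = 2x.
g(4) = -4, g'(4) = 8, so x(1) = 4 - (-4)/8 = 9/2.
g(9/2) = 1/4, g'(9/2) = 9, so x(2) = (9/2) - (1/4)/9 = 161/36.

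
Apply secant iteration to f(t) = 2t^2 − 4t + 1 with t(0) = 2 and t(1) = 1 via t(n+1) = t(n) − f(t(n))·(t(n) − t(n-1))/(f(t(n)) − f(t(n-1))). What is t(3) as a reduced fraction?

f(2) = 1, f(1) = −1. t(2) = 1 − (−1)·(1 − 2)/((−1) − 1) = 3/2.
f(1) = −1, f(3/2) = −1/2. t(3) = (3/2) − (−1/2)·((3/2) − 1)/((−1/2) − (−1)) = 2.

2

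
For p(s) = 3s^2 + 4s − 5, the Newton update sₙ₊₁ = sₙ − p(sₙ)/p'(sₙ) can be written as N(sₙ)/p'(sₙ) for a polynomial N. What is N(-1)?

p'(s) = 6s + 4.
N(s) = s·p'(s) − p(s) = s·(6s + 4) − (3s^2 + 4s − 5) = 3s^2 + 5.
N(-1) = 8.

8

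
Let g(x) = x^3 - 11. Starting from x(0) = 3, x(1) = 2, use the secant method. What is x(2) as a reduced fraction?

41/19

g(3) = 16, g(2) = -3. x(2) = 2 - (-3)·(2 - 3)/((-3) - 16) = 41/19.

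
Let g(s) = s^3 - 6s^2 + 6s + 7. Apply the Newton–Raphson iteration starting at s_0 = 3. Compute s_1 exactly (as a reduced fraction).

7/3

g'(s) = 3s^2 - 12s + 6.
g(3) = -2, g'(3) = -3, so s_1 = 3 - (-2)/(-3) = 7/3.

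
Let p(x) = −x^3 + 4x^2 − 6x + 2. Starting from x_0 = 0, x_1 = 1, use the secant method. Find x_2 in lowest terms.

2/3

p(0) = 2, p(1) = −1. x_2 = 1 − (−1)·(1 − 0)/((−1) − 2) = 2/3.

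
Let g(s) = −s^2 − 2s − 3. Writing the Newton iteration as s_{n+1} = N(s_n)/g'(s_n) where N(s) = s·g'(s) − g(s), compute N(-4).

−13

g'(s) = −2s − 2.
N(s) = s·g'(s) − g(s) = s·(−2s − 2) − (−s^2 − 2s − 3) = −s^2 + 3.
N(-4) = −13.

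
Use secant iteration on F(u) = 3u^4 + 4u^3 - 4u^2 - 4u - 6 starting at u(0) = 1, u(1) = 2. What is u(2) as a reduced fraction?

F(1) = -7, F(2) = 50. u(2) = 2 - 50·(2 - 1)/(50 - (-7)) = 64/57.

64/57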